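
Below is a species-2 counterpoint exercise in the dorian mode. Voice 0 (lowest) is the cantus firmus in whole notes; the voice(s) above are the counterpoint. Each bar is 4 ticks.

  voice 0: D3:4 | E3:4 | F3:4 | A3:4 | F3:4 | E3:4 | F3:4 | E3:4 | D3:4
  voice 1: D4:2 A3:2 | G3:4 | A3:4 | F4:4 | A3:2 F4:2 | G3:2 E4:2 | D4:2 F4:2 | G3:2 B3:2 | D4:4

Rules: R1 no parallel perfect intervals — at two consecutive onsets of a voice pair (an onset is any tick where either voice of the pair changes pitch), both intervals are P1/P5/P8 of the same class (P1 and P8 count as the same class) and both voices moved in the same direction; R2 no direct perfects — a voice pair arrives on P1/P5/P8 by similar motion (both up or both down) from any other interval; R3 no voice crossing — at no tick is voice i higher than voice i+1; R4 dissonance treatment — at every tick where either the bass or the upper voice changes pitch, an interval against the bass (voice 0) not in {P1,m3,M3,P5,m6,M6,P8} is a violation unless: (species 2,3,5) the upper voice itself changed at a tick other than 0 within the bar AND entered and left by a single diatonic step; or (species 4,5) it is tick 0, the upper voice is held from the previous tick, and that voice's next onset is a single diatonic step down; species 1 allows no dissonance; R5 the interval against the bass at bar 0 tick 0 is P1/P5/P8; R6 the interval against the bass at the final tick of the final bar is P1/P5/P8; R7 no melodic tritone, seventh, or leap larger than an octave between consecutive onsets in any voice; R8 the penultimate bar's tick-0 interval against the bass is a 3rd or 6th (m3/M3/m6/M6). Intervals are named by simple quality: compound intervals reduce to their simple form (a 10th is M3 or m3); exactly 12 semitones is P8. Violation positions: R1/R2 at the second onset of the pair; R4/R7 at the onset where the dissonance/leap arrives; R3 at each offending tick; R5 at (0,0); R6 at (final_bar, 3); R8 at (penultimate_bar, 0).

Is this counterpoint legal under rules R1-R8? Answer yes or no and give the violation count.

bar 0: v0=D3 v1=D4 (P8)
bar 1: v0=E3 v1=G3 (m3)
bar 2: v0=F3 v1=A3 (M3)
bar 3: v0=A3 v1=F4 (m6)
bar 4: v0=F3 v1=A3 (M3)
bar 5: v0=E3 v1=G3 (m3)
bar 6: v0=F3 v1=D4 (M6)
bar 7: v0=E3 v1=G3 (m3)
bar 8: v0=D3 v1=D4 (P8)
  R7 @ bar5.0: F4->G3 leap 10st
  R7 @ bar7.0: F4->G3 leap 10st

No (2 violations)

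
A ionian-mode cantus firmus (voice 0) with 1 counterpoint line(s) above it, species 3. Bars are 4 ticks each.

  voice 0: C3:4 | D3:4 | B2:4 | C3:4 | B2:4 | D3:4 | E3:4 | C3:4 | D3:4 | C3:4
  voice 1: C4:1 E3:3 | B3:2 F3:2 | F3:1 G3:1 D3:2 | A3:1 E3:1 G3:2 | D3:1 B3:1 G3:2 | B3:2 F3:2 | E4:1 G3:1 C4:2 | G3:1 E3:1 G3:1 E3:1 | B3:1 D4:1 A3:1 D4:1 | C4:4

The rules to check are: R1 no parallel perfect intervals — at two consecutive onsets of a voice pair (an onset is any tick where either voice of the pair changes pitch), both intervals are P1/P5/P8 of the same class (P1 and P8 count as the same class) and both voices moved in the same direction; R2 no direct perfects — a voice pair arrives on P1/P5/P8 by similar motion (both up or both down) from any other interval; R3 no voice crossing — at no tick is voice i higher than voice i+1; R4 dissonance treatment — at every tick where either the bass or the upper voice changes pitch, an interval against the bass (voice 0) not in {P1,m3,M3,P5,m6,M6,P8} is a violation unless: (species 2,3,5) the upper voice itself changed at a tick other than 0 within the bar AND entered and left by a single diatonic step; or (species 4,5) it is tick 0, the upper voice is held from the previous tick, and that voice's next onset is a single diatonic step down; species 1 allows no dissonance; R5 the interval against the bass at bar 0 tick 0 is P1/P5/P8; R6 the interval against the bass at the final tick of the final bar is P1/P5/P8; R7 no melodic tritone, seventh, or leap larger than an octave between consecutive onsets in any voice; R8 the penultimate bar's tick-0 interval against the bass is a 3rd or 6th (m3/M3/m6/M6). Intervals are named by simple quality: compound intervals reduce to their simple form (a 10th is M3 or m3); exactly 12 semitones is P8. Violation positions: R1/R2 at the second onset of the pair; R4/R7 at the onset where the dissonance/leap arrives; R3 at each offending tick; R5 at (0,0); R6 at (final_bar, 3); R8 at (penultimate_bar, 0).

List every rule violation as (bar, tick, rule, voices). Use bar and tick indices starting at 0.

bar 0: v0=C3 v1=C4 downbeat P8
bar 1: v0=D3 v1=B3 downbeat M6
bar 2: v0=B2 v1=F3 downbeat TT
bar 3: v0=C3 v1=A3 downbeat M6
bar 4: v0=B2 v1=D3 downbeat m3
bar 5: v0=D3 v1=B3 downbeat M6
bar 6: v0=E3 v1=E4 downbeat P8
bar 7: v0=C3 v1=G3 downbeat P5
bar 8: v0=D3 v1=B3 downbeat M6
bar 9: v0=C3 v1=C4 downbeat P8
  -> R7 @ bar 1 tick 2 v(1,): B3->F3 leap 6st
  -> R4 @ bar 2 tick 0 v(0, 1): B2/F3 TT untreated
  -> R7 @ bar 5 tick 2 v(1,): B3->F3 leap 6st
  -> R2 @ bar 6 tick 0 v(0, 1): D3/F3 m3 -> E3/E4 P8 similar
  -> R7 @ bar 6 tick 0 v(1,): F3->E4 leap 11st
  -> R2 @ bar 7 tick 0 v(0, 1): E3/C4 m6 -> C3/G3 P5 similar
  -> R1 @ bar 9 tick 0 v(0, 1): D3/D4 P8 -> C3/C4 P8 similar

(1, 2, R7, (1,))
(2, 0, R4, (0, 1))
(5, 2, R7, (1,))
(6, 0, R2, (0, 1))
(6, 0, R7, (1,))
(7, 0, R2, (0, 1))
(9, 0, R1, (0, 1))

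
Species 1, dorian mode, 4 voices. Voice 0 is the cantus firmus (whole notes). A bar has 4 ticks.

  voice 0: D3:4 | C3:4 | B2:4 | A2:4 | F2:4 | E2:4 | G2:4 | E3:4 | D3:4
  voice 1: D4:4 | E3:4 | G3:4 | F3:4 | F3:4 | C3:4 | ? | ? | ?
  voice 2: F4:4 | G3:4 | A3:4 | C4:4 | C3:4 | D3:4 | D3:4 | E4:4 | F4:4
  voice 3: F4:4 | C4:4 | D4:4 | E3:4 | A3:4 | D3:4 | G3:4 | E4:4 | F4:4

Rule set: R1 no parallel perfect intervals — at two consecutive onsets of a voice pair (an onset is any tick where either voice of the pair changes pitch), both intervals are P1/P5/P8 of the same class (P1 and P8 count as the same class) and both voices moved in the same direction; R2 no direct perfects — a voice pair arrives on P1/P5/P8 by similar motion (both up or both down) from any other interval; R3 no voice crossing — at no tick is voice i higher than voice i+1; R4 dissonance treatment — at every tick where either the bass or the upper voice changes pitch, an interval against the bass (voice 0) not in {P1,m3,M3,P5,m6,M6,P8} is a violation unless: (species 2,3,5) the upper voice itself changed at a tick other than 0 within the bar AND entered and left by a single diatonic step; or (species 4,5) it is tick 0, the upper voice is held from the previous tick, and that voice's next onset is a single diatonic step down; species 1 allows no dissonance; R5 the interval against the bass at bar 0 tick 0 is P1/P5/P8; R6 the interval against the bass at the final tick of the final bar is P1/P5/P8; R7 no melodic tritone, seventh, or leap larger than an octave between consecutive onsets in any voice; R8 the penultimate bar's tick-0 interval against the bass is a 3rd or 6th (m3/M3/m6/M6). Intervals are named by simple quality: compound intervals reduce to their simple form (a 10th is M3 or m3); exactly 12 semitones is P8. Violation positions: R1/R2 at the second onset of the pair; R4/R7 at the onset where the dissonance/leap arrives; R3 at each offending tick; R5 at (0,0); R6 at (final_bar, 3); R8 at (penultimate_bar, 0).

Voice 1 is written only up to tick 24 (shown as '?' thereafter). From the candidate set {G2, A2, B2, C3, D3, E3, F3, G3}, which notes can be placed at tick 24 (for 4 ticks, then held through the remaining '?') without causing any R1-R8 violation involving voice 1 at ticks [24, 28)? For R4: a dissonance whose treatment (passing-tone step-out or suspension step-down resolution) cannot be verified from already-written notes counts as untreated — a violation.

{B2, G2}

G2: legal
A2: violates R4
B2: legal
C3: violates R4
D3: violates R2
E3: violates R3
F3: violates R3,R4
G3: violates R2,R3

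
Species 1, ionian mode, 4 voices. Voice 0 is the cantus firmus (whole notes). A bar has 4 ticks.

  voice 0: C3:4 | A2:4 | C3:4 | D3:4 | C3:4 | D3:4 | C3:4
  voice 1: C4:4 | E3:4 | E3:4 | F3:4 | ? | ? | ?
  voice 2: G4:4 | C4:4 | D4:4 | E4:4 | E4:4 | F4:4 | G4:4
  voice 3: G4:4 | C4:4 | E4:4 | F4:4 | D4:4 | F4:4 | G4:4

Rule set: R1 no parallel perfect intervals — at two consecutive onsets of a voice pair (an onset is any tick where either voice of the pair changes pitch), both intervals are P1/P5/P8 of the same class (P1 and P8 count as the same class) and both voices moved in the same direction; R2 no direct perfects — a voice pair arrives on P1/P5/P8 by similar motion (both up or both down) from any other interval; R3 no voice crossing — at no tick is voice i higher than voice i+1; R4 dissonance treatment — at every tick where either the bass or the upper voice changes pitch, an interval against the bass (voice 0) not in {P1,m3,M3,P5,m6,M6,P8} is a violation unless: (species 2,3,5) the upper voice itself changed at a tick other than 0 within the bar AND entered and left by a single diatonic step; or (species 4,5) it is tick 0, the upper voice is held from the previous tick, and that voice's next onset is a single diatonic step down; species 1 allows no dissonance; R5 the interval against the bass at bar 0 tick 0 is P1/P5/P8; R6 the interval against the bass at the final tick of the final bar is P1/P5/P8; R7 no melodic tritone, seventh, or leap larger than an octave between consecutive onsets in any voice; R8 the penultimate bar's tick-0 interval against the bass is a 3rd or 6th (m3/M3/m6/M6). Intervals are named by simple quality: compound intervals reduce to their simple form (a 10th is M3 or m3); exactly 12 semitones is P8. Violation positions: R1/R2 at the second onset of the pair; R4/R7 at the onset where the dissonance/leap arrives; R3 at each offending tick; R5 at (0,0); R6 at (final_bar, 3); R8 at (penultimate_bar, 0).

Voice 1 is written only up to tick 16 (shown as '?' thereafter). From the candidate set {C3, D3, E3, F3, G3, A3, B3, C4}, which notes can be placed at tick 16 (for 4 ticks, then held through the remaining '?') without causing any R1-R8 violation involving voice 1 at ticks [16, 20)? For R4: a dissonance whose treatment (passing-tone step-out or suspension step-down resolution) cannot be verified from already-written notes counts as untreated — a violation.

C3: violates R2
D3: violates R1,R4
E3: legal
F3: violates R4
G3: legal
A3: legal
B3: violates R4,R7
C4: legal

{A3, C4, E3, G3}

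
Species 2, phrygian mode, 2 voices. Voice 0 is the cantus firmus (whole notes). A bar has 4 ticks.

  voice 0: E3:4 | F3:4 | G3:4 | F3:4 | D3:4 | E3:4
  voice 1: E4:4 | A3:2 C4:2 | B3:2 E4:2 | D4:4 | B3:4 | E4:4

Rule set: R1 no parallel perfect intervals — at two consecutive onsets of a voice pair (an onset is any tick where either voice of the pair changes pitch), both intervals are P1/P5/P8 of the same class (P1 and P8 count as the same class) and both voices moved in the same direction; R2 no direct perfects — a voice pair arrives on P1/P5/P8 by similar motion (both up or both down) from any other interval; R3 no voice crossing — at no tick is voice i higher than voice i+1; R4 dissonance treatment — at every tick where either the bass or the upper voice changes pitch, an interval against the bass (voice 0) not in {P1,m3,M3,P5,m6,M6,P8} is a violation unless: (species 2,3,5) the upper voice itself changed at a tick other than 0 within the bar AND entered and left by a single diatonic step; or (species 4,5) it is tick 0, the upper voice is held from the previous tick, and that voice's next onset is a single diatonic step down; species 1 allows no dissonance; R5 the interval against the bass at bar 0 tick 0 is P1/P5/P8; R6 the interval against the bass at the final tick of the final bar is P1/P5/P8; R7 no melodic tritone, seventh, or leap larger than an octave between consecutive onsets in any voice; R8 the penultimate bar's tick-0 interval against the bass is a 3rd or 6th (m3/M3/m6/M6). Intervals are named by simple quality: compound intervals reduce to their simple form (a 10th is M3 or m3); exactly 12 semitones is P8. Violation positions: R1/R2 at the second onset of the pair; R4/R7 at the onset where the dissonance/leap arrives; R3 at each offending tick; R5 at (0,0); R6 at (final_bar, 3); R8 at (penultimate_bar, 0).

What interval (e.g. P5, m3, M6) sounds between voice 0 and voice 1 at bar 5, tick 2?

P8

voice 0=E3 voice 1=E4 -> P8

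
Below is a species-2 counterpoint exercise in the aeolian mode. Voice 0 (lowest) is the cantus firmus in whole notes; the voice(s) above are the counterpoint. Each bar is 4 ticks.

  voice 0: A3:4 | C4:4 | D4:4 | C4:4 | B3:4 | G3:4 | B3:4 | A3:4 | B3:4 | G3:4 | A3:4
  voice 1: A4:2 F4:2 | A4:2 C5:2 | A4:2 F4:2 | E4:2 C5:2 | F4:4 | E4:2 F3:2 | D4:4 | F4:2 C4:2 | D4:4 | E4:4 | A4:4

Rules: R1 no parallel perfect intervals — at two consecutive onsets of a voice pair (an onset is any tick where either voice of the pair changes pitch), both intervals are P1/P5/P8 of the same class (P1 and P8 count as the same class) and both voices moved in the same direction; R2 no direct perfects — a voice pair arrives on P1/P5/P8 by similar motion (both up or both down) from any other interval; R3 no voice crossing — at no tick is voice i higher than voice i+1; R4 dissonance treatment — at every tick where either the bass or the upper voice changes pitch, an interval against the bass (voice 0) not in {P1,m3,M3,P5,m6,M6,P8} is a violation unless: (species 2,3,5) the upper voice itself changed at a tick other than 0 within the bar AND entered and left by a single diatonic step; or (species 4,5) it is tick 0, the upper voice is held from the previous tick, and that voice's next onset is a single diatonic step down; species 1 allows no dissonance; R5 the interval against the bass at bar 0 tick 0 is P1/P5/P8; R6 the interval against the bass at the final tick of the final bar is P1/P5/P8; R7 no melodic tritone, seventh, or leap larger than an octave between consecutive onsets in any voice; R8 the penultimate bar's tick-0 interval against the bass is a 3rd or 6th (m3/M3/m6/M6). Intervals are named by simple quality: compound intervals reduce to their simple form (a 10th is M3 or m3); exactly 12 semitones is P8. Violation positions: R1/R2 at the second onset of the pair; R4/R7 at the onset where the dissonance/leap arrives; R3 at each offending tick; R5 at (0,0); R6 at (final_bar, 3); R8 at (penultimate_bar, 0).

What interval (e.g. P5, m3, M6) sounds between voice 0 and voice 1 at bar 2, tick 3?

m3

voice 0=D4 voice 1=F4 -> m3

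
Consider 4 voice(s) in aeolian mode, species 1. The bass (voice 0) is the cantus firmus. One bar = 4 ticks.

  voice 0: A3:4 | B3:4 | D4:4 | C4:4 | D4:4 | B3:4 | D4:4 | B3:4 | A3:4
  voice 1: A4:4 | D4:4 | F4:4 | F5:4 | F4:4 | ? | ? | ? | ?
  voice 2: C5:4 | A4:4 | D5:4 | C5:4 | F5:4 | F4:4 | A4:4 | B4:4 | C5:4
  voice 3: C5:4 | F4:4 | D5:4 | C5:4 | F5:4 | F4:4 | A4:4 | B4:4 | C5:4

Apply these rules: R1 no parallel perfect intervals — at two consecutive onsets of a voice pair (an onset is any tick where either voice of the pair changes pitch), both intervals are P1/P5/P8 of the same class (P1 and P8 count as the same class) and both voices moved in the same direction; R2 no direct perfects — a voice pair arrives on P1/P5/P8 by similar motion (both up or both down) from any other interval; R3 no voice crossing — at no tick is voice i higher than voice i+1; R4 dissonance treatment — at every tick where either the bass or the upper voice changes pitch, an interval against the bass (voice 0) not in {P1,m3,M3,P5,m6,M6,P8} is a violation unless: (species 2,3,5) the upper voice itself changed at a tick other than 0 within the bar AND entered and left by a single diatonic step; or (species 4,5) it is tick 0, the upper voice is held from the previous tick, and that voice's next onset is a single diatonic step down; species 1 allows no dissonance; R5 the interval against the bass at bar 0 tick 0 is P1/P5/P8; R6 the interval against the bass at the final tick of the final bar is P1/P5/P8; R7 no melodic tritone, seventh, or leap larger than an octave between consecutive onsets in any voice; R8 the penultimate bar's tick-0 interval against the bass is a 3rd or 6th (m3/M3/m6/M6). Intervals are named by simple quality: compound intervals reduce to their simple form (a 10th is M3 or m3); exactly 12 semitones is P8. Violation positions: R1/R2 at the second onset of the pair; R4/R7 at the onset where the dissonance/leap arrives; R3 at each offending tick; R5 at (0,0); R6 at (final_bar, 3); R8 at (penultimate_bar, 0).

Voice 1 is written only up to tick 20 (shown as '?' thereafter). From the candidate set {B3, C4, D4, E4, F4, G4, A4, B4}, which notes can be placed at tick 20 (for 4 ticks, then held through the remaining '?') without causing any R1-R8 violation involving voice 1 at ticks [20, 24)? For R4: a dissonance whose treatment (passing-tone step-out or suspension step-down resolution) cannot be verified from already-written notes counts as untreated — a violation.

B3: violates R2,R7
C4: violates R4
D4: legal
E4: violates R4
F4: violates R4
G4: violates R3
A4: violates R3,R4
B4: violates R3,R7

{D4}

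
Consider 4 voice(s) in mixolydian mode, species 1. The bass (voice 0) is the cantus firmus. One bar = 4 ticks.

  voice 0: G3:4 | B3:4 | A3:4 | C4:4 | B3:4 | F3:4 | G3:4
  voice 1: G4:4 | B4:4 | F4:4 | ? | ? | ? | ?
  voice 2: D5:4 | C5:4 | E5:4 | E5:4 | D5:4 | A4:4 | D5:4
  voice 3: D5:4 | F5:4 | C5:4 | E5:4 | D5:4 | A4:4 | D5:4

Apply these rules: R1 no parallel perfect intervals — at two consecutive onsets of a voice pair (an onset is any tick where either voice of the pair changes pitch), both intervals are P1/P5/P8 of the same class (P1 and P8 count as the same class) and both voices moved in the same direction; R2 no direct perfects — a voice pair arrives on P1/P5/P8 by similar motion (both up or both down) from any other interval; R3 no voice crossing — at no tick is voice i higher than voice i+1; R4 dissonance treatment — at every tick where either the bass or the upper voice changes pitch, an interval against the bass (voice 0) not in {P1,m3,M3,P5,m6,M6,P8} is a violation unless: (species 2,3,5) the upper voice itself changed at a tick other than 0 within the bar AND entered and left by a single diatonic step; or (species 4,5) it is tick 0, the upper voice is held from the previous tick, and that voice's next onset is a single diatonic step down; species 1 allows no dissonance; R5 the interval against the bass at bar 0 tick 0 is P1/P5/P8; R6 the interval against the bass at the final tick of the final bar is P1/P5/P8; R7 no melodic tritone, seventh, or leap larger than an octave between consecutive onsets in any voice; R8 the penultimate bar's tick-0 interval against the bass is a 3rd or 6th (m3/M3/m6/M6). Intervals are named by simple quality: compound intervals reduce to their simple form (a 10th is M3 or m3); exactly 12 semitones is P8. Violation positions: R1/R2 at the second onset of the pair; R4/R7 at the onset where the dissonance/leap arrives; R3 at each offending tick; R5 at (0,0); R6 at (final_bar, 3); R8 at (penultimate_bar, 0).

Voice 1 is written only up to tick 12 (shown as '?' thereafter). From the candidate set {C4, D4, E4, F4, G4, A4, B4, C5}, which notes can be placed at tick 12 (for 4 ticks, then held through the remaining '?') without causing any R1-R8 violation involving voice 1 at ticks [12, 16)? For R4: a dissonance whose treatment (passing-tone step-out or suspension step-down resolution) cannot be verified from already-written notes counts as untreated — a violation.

{C4, E4}

C4: legal
D4: violates R4
E4: legal
F4: violates R4
G4: violates R2
A4: violates R1
B4: violates R4,R7
C5: violates R2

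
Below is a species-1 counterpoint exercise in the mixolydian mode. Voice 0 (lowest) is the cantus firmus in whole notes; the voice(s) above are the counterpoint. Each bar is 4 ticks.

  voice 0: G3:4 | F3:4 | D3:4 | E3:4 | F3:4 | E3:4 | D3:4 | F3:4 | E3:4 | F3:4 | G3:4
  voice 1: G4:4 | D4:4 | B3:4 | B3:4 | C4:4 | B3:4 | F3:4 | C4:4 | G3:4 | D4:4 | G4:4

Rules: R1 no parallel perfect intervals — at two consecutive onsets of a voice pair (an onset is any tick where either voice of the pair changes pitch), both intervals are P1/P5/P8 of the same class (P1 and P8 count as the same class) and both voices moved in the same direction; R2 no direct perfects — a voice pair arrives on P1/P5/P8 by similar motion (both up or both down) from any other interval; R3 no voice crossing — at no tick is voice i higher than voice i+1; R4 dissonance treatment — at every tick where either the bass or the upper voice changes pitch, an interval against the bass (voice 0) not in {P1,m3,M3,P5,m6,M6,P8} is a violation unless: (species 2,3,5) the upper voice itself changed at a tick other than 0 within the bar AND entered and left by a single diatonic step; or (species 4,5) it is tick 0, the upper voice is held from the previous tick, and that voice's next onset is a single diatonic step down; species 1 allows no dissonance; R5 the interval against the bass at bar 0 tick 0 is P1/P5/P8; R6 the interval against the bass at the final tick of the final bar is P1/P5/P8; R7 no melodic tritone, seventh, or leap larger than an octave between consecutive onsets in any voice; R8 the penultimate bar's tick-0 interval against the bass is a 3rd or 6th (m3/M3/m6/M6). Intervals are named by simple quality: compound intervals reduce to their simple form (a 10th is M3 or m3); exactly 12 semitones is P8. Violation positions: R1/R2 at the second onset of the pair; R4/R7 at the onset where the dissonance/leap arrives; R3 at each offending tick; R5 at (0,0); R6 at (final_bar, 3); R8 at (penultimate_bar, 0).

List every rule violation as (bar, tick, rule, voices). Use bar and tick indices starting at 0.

(4, 0, R1, (0, 1))
(5, 0, R1, (0, 1))
(6, 0, R7, (1,))
(7, 0, R2, (0, 1))
(10, 0, R2, (0, 1))

bar 0: v0=G3 v1=G4 downbeat P8
bar 1: v0=F3 v1=D4 downbeat M6
bar 2: v0=D3 v1=B3 downbeat M6
bar 3: v0=E3 v1=B3 downbeat P5
bar 4: v0=F3 v1=C4 downbeat P5
bar 5: v0=E3 v1=B3 downbeat P5
bar 6: v0=D3 v1=F3 downbeat m3
bar 7: v0=F3 v1=C4 downbeat P5
bar 8: v0=E3 v1=G3 downbeat m3
bar 9: v0=F3 v1=D4 downbeat M6
bar 10: v0=G3 v1=G4 downbeat P8
  -> R1 @ bar 4 tick 0 v(0, 1): E3/B3 P5 -> F3/C4 P5 similar
  -> R1 @ bar 5 tick 0 v(0, 1): F3/C4 P5 -> E3/B3 P5 similar
  -> R7 @ bar 6 tick 0 v(1,): B3->F3 leap 6st
  -> R2 @ bar 7 tick 0 v(0, 1): D3/F3 m3 -> F3/C4 P5 similar
  -> R2 @ bar 10 tick 0 v(0, 1): F3/D4 M6 -> G3/G4 P8 similar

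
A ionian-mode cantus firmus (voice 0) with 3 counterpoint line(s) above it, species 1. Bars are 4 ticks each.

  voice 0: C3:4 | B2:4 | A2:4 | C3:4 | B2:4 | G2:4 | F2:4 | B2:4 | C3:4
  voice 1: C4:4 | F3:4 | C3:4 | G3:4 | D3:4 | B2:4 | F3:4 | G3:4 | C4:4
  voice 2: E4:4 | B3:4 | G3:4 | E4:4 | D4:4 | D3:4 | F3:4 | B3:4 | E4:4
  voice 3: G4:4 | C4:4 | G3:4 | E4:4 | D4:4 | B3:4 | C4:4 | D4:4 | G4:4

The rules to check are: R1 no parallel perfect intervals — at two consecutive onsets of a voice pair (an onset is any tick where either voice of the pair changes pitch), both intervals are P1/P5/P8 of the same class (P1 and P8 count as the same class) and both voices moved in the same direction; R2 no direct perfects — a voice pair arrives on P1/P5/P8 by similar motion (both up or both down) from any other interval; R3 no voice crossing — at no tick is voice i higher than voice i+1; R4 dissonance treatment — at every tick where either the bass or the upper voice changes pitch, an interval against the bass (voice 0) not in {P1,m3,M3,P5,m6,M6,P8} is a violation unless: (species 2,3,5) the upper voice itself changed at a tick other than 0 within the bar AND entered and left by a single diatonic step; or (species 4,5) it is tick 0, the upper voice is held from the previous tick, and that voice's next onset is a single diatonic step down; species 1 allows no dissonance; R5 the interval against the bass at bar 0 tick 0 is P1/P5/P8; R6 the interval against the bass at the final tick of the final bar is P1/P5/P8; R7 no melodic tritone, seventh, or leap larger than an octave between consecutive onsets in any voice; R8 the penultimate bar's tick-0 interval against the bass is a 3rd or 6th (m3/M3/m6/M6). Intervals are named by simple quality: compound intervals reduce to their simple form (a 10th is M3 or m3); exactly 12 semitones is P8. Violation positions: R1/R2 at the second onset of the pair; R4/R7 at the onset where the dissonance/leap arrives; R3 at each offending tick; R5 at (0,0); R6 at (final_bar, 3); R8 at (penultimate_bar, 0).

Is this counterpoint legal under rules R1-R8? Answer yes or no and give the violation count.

No (30 violations)

bar 0: v0=C3 v1=C4 v2=E4 v3=G4 (P5)
bar 1: v0=B2 v1=F3 v2=B3 v3=C4 (m2)
bar 2: v0=A2 v1=C3 v2=G3 v3=G3 (m7)
bar 3: v0=C3 v1=G3 v2=E4 v3=E4 (M3)
bar 4: v0=B2 v1=D3 v2=D4 v3=D4 (m3)
bar 5: v0=G2 v1=B2 v2=D3 v3=B3 (M3)
bar 6: v0=F2 v1=F3 v2=F3 v3=C4 (P5)
bar 7: v0=B2 v1=G3 v2=B3 v3=D4 (m3)
bar 8: v0=C3 v1=C4 v2=E4 v3=G4 (P5)
  R5 @ bar0.0: opens on M3
  R1 @ bar1.0: C4/G4 P5 -> F3/C4 P5 similar
  R2 @ bar1.0: C3/E4 M3 -> B2/B3 P8 similar
  R4 @ bar1.0: B2/F3 TT untreated
  R4 @ bar1.0: B2/C4 m2 untreated
  R1 @ bar2.0: F3/C4 P5 -> C3/G3 P5 similar
  R2 @ bar2.0: F3/B3 TT -> C3/G3 P5 similar
  R2 @ bar2.0: B3/C4 m2 -> G3/G3 P1 similar
  R4 @ bar2.0: A2/G3 m7 untreated
  R4 @ bar2.0: A2/G3 m7 untreated
  R1 @ bar3.0: G3/G3 P1 -> E4/E4 P1 similar
  R2 @ bar3.0: A2/C3 m3 -> C3/G3 P5 similar
  R1 @ bar4.0: E4/E4 P1 -> D4/D4 P1 similar
  R2 @ bar4.0: G3/E4 M6 -> D3/D4 P8 similar
  R2 @ bar4.0: G3/E4 M6 -> D3/D4 P8 similar
  R1 @ bar5.0: D3/D4 P8 -> B2/B3 P8 similar
  R2 @ bar5.0: B2/D4 m3 -> G2/D3 P5 similar
  R2 @ bar6.0: B2/D3 m3 -> F3/F3 P1 similar
  R2 @ bar6.0: B2/B3 P8 -> F3/C4 P5 similar
  R2 @ bar6.0: D3/B3 M6 -> F3/C4 P5 similar
  R7 @ bar6.0: B2->F3 leap 6st
  R1 @ bar7.0: F2/F3 P8 -> B2/B3 P8 similar
  R1 @ bar7.0: F3/C4 P5 -> G3/D4 P5 similar
  R7 @ bar7.0: F2->B2 leap 6st
  R7 @ bar7.0: F3->B3 leap 6st
  R8 @ bar7.0: penult P8 not 3rd/6th
  R1 @ bar8.0: G3/D4 P5 -> C4/G4 P5 similar
  R2 @ bar8.0: B2/G3 m6 -> C3/C4 P8 similar
  R2 @ bar8.0: B2/D4 m3 -> C3/G4 P5 similar
  R6 @ bar8.3: closes on M3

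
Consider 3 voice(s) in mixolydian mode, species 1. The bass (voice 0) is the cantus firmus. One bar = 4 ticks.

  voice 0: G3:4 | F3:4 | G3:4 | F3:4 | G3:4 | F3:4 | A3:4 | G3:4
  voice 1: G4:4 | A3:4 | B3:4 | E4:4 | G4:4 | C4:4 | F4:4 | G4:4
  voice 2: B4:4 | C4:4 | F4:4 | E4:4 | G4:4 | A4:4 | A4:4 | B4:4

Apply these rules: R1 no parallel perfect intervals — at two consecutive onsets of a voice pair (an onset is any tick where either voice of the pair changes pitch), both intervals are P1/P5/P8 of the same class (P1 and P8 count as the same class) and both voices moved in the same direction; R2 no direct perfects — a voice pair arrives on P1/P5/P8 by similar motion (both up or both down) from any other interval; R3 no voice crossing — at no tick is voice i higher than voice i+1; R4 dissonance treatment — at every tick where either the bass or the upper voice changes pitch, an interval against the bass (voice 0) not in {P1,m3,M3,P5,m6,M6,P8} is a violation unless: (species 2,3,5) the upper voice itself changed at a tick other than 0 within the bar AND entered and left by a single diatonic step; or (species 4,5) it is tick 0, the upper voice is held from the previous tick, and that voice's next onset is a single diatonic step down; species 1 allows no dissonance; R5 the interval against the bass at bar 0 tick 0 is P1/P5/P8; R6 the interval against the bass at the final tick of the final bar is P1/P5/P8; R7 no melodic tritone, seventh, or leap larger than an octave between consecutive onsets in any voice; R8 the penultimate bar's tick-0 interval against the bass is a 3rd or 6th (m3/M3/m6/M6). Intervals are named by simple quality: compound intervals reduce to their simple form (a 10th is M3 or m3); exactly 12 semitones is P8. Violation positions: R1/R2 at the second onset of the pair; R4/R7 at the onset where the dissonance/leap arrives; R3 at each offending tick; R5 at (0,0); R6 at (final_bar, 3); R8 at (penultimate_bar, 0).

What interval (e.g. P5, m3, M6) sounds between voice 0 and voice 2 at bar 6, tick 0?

P8

voice 0=A3 voice 2=A4 -> P8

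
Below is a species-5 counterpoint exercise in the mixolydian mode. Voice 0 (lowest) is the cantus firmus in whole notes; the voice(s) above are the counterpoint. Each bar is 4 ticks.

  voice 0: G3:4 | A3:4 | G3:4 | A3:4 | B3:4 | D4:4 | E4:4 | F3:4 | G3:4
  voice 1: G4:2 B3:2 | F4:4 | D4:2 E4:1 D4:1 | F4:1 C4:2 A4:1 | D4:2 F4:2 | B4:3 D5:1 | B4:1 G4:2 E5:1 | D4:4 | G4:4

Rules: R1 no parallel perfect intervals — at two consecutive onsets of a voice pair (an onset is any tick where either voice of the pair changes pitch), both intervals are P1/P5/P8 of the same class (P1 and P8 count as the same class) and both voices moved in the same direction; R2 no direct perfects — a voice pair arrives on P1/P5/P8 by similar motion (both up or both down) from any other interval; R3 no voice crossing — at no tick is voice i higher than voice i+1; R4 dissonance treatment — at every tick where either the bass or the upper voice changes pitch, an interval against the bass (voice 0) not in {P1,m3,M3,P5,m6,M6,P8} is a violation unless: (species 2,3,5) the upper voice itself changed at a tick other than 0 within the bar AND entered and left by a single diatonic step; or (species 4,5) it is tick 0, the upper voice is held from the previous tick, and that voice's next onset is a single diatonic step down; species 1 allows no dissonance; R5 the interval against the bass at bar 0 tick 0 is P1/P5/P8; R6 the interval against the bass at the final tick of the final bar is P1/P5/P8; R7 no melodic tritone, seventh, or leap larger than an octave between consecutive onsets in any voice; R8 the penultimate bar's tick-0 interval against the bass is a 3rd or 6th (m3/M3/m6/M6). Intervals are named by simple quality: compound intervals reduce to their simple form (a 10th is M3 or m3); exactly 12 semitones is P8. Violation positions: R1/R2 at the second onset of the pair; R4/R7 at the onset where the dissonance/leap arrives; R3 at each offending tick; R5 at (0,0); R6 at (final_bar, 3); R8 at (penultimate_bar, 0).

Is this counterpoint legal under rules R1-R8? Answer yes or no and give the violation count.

bar 0: v0=G3 v1=G4 (P8)
bar 1: v0=A3 v1=F4 (m6)
bar 2: v0=G3 v1=D4 (P5)
bar 3: v0=A3 v1=F4 (m6)
bar 4: v0=B3 v1=D4 (m3)
bar 5: v0=D4 v1=B4 (M6)
bar 6: v0=E4 v1=B4 (P5)
bar 7: v0=F3 v1=D4 (M6)
bar 8: v0=G3 v1=G4 (P8)
  R7 @ bar1.0: B3->F4 leap 6st
  R2 @ bar2.0: A3/F4 m6 -> G3/D4 P5 similar
  R4 @ bar4.2: B3/F4 TT untreated
  R7 @ bar5.0: F4->B4 leap 6st
  R7 @ bar7.0: E4->F3 leap 11st
  R7 @ bar7.0: E5->D4 leap 14st
  R2 @ bar8.0: F3/D4 M6 -> G3/G4 P8 similar

No (7 violations)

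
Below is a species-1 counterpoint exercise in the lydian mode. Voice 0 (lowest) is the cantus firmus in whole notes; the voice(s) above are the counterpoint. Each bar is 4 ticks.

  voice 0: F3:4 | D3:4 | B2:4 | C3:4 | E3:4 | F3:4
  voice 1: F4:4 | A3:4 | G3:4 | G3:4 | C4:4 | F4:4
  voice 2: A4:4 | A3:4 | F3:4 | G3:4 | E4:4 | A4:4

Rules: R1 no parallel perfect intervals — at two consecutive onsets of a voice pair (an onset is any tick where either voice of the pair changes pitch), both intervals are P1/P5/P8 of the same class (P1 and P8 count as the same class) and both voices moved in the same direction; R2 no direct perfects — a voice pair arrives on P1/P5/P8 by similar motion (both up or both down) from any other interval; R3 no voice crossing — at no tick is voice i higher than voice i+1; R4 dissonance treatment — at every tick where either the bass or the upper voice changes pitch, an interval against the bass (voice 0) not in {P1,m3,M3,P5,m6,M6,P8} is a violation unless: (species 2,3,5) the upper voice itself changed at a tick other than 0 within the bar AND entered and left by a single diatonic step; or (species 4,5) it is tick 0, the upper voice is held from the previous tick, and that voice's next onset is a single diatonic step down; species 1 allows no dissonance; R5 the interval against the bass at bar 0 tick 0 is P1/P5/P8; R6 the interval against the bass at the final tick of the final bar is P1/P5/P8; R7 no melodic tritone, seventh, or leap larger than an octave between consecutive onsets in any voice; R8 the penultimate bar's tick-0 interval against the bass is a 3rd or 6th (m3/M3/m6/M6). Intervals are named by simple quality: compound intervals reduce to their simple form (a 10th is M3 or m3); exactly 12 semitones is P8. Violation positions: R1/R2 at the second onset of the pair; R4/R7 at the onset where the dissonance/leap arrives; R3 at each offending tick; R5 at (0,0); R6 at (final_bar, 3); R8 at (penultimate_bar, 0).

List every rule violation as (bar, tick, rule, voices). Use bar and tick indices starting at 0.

bar 0: v0=F3 v1=F4 v2=A4 downbeat M3
bar 1: v0=D3 v1=A3 v2=A3 downbeat P5
bar 2: v0=B2 v1=G3 v2=F3 downbeat TT
bar 3: v0=C3 v1=G3 v2=G3 downbeat P5
bar 4: v0=E3 v1=C4 v2=E4 downbeat P8
bar 5: v0=F3 v1=F4 v2=A4 downbeat M3
  -> R5 @ bar 0 tick 0 v(0, 2): opens on M3
  -> R2 @ bar 1 tick 0 v(0, 1): F3/F4 P8 -> D3/A3 P5 similar
  -> R2 @ bar 1 tick 0 v(0, 2): F3/A4 M3 -> D3/A3 P5 similar
  -> R2 @ bar 1 tick 0 v(1, 2): F4/A4 M3 -> A3/A3 P1 similar
  -> R3 @ bar 2 tick 0 v(1, 2): G3 above F3
  -> R4 @ bar 2 tick 0 v(0, 2): B2/F3 TT untreated
  -> R3 @ bar 2 tick 1 v(1, 2): G3 above F3
  -> R3 @ bar 2 tick 2 v(1, 2): G3 above F3
  -> R3 @ bar 2 tick 3 v(1, 2): G3 above F3
  -> R2 @ bar 3 tick 0 v(0, 2): B2/F3 TT -> C3/G3 P5 similar
  -> R2 @ bar 4 tick 0 v(0, 2): C3/G3 P5 -> E3/E4 P8 similar
  -> R8 @ bar 4 tick 0 v(0, 2): penult P8 not 3rd/6th
  -> R2 @ bar 5 tick 0 v(0, 1): E3/C4 m6 -> F3/F4 P8 similar
  -> R6 @ bar 5 tick 3 v(0, 2): closes on M3

(0, 0, R5, (0, 2))
(1, 0, R2, (0, 1))
(1, 0, R2, (0, 2))
(1, 0, R2, (1, 2))
(2, 0, R3, (1, 2))
(2, 0, R4, (0, 2))
(2, 1, R3, (1, 2))
(2, 2, R3, (1, 2))
(2, 3, R3, (1, 2))
(3, 0, R2, (0, 2))
(4, 0, R2, (0, 2))
(4, 0, R8, (0, 2))
(5, 0, R2, (0, 1))
(5, 3, R6, (0, 2))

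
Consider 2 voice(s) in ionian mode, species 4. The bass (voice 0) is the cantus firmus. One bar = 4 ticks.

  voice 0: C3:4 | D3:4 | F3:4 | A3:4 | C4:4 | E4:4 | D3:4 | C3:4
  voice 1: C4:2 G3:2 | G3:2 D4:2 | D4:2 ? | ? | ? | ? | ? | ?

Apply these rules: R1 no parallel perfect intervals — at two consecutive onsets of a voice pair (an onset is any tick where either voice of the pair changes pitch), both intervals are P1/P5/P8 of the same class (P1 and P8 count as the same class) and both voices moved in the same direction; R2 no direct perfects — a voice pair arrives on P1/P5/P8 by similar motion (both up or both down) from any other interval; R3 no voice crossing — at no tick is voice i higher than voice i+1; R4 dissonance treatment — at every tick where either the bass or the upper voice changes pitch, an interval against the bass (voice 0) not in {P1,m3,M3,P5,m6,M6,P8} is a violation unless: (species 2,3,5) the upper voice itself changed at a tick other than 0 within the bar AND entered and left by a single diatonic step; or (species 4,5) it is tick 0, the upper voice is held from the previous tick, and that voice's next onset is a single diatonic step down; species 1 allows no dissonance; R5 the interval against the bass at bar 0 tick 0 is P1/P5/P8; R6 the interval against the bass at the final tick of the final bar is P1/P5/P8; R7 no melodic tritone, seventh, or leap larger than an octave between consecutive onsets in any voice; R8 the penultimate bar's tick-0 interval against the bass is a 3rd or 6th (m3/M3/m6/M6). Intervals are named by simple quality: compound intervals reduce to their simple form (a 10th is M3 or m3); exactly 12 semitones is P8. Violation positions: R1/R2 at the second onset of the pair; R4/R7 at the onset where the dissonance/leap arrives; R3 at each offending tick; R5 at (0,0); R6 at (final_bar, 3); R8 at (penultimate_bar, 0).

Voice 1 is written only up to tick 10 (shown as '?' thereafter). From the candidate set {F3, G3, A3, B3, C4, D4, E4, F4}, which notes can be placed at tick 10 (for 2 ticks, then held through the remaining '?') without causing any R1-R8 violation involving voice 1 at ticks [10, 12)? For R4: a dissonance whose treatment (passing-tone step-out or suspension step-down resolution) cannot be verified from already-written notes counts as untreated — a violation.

{A3, C4, D4, F3, F4}

F3: legal
G3: violates R4
A3: legal
B3: violates R4
C4: legal
D4: legal
E4: violates R4
F4: legal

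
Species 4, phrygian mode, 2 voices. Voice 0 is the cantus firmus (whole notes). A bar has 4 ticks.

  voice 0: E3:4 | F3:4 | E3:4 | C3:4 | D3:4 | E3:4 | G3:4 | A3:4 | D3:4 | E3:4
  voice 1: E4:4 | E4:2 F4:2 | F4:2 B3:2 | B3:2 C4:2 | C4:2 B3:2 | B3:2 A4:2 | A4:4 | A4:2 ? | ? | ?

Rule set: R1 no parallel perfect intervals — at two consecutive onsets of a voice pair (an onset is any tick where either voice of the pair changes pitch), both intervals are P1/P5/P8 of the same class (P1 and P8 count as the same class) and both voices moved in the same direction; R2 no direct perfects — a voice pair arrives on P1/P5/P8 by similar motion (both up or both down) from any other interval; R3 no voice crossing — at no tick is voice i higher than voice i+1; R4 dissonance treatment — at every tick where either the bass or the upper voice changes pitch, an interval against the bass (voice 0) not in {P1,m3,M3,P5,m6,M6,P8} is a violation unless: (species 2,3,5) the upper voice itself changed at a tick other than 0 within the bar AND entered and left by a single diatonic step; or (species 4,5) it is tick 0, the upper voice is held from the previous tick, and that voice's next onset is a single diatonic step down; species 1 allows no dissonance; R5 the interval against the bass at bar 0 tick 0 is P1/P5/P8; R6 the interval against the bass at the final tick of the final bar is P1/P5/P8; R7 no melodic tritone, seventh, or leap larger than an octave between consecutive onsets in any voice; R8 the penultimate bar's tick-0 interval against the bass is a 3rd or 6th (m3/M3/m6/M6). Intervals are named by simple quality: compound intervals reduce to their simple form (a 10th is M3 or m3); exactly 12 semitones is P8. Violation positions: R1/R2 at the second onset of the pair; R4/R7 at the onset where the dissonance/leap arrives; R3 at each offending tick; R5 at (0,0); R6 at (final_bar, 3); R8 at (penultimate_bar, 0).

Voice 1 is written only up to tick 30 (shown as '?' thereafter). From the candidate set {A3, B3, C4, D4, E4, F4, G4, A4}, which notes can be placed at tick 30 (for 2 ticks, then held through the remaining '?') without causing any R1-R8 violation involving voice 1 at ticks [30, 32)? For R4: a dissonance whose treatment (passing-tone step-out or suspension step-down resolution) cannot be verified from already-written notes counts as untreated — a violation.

A3: legal
B3: violates R4,R7
C4: legal
D4: violates R4
E4: legal
F4: legal
G4: violates R4
A4: legal

{A3, A4, C4, E4, F4}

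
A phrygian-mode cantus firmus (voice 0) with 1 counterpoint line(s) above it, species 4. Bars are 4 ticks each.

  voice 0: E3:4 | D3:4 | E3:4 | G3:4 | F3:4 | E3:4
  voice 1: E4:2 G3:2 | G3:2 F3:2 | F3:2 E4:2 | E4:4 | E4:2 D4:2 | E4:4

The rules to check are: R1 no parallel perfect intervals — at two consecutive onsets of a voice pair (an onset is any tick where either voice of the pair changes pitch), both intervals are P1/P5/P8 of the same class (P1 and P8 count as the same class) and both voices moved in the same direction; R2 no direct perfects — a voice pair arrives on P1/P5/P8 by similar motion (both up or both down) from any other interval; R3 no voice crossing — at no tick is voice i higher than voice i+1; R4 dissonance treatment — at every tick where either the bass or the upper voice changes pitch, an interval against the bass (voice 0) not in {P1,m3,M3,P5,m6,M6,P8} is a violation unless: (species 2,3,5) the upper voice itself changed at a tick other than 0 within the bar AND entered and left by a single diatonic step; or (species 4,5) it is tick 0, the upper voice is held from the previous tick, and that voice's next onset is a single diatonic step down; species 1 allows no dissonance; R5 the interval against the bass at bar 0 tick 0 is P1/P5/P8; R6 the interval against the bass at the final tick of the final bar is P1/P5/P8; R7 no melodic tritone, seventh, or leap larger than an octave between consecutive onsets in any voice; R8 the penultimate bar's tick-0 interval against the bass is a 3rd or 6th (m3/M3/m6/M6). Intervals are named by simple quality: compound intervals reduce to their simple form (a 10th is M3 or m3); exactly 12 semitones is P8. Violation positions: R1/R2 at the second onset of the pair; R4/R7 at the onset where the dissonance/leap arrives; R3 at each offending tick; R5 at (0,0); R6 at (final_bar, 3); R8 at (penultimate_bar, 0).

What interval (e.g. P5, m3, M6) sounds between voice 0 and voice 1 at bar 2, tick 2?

voice 0=E3 voice 1=E4 -> P8

P8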